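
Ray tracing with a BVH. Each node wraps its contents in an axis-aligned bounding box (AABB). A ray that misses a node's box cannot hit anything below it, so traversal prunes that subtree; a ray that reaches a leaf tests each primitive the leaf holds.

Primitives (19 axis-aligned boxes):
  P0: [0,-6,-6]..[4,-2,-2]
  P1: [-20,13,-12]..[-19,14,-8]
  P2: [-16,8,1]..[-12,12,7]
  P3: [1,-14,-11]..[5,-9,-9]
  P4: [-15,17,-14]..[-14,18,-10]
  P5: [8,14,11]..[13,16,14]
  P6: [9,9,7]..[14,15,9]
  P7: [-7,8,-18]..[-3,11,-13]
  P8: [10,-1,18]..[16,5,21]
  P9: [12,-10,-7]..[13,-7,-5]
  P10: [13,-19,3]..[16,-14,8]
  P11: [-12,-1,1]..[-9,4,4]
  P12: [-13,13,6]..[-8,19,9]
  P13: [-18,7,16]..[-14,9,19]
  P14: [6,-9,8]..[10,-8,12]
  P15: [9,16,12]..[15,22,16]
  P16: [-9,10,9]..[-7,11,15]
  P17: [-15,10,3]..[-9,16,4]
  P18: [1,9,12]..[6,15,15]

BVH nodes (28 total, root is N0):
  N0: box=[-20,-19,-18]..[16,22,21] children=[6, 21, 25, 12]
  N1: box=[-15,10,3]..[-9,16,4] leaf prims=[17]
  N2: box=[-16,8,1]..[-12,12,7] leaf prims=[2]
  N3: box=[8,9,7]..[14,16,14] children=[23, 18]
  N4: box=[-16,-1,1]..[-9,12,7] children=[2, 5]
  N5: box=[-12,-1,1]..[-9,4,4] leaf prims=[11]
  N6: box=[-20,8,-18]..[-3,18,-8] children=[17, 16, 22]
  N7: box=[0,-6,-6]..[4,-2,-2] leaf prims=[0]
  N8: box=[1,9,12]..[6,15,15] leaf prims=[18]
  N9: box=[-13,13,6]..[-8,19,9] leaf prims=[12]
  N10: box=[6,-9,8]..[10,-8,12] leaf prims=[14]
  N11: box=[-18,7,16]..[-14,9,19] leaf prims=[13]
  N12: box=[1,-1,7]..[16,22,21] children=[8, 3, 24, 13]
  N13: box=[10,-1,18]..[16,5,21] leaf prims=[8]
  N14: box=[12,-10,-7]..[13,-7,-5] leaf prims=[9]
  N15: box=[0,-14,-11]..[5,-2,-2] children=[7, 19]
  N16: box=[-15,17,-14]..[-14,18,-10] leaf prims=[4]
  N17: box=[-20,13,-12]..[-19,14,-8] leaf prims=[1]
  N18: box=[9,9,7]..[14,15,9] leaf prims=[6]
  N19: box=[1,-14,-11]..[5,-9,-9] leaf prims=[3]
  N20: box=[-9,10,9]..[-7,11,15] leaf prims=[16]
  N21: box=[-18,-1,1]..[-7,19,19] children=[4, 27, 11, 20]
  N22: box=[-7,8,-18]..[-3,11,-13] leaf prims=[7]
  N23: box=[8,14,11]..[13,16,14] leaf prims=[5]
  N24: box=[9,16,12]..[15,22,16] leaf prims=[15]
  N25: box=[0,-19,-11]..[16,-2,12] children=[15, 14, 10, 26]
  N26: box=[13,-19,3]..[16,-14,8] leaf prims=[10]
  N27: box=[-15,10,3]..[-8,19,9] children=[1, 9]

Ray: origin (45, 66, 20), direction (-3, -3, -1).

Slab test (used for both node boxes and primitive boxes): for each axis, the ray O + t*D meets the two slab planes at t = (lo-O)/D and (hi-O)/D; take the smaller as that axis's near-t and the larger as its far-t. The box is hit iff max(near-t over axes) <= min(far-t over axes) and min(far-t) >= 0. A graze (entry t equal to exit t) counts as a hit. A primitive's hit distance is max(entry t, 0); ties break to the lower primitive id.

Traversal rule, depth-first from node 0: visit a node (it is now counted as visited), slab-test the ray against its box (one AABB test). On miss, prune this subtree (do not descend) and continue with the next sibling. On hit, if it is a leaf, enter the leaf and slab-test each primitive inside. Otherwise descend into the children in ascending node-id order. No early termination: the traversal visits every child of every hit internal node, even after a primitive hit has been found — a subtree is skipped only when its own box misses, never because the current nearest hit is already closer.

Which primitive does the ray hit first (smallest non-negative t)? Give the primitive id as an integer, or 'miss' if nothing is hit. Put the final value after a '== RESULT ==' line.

Walk:
N0 x:[29/3,65/3] y:[44/3,85/3] z:[-1,38] -> hit [44/3,65/3], descend [6, 12, 21, 25]
  N6 x:[16,65/3] y:[16,58/3] z:[28,38] -> miss, prune
  N12 x:[29/3,44/3] y:[44/3,67/3] z:[-1,13] -> miss, prune
  N21 x:[52/3,21] y:[47/3,67/3] z:[1,19] -> hit [52/3,19], descend [4, 11, 20, 27]
    N4 x:[18,61/3] y:[18,67/3] z:[13,19] -> hit [18,19], descend [2, 5]
      N2 x:[19,61/3] y:[18,58/3] z:[13,19] -> hit [19,19] leaf, test {P2@t=19}
      N5 x:[18,19] y:[62/3,67/3] z:[16,19] -> miss, prune
    N11 x:[59/3,21] y:[19,59/3] z:[1,4] -> miss, prune
    N20 x:[52/3,18] y:[55/3,56/3] z:[5,11] -> miss, prune
    N27 x:[53/3,20] y:[47/3,56/3] z:[11,17] -> miss, prune
  N25 x:[29/3,15] y:[68/3,85/3] z:[8,31] -> miss, prune

order=[0, 6, 12, 21, 4, 2, 5, 11, 20, 27, 25]  |boxes|=11  |leaves|=1  hit=P2

== RESULT ==
2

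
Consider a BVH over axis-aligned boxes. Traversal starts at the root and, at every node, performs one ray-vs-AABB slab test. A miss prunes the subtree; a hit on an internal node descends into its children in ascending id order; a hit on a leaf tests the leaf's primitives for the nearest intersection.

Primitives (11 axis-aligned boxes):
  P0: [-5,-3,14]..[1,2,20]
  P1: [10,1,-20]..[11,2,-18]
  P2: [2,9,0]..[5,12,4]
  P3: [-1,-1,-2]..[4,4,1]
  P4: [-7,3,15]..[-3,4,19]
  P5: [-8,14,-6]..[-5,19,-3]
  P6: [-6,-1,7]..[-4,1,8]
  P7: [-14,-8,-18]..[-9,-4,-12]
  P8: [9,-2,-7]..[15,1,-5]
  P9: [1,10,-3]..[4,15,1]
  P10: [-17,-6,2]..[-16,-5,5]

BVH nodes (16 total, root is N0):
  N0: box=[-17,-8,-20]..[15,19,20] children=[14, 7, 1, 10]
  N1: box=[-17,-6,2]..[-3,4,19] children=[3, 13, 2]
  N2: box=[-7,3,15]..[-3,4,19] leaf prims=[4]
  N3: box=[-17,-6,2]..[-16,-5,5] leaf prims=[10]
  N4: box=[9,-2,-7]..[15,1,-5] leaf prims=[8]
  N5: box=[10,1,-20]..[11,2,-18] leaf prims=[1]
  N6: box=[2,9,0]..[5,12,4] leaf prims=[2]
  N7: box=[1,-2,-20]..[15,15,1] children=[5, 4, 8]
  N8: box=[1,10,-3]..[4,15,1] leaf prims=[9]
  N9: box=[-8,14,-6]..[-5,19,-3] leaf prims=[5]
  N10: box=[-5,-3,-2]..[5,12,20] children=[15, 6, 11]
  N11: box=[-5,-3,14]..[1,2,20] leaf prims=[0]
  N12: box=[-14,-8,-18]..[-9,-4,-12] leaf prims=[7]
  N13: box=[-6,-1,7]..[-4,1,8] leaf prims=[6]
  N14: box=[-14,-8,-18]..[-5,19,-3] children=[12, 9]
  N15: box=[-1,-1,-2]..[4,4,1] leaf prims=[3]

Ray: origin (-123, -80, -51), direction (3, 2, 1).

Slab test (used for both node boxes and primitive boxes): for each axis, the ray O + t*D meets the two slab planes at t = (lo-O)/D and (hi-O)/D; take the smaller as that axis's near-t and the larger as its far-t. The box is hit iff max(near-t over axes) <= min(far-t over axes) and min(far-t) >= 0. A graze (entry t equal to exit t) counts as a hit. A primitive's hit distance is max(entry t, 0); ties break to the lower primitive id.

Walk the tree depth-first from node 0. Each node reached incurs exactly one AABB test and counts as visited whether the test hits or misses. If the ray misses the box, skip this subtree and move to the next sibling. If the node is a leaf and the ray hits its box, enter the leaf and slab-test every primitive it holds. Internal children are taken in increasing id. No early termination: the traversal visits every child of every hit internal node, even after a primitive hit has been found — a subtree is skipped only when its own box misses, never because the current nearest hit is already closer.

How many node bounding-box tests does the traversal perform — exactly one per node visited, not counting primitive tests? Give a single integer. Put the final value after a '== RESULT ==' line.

Trace the traversal:
N0 x:[106/3,46] y:[36,99/2] z:[31,71] -> hit [36,46], descend [1, 7, 10, 14]
  N1 x:[106/3,40] y:[37,42] z:[53,70] -> miss, prune
  N7 x:[124/3,46] y:[39,95/2] z:[31,52] -> hit [124/3,46], descend [4, 5, 8]
    N4 x:[44,46] y:[39,81/2] z:[44,46] -> miss, prune
    N5 x:[133/3,134/3] y:[81/2,41] z:[31,33] -> miss, prune
    N8 x:[124/3,127/3] y:[45,95/2] z:[48,52] -> miss, prune
  N10 x:[118/3,128/3] y:[77/2,46] z:[49,71] -> miss, prune
  N14 x:[109/3,118/3] y:[36,99/2] z:[33,48] -> hit [109/3,118/3], descend [9, 12]
    N9 x:[115/3,118/3] y:[47,99/2] z:[45,48] -> miss, prune
    N12 x:[109/3,38] y:[36,38] z:[33,39] -> hit [109/3,38] leaf, test {P7@t=109/3}

10 AABB tests over nodes [0, 1, 7, 4, 5, 8, 10, 14, 9, 12]; 1 leaf entered; closest P7.

== RESULT ==
10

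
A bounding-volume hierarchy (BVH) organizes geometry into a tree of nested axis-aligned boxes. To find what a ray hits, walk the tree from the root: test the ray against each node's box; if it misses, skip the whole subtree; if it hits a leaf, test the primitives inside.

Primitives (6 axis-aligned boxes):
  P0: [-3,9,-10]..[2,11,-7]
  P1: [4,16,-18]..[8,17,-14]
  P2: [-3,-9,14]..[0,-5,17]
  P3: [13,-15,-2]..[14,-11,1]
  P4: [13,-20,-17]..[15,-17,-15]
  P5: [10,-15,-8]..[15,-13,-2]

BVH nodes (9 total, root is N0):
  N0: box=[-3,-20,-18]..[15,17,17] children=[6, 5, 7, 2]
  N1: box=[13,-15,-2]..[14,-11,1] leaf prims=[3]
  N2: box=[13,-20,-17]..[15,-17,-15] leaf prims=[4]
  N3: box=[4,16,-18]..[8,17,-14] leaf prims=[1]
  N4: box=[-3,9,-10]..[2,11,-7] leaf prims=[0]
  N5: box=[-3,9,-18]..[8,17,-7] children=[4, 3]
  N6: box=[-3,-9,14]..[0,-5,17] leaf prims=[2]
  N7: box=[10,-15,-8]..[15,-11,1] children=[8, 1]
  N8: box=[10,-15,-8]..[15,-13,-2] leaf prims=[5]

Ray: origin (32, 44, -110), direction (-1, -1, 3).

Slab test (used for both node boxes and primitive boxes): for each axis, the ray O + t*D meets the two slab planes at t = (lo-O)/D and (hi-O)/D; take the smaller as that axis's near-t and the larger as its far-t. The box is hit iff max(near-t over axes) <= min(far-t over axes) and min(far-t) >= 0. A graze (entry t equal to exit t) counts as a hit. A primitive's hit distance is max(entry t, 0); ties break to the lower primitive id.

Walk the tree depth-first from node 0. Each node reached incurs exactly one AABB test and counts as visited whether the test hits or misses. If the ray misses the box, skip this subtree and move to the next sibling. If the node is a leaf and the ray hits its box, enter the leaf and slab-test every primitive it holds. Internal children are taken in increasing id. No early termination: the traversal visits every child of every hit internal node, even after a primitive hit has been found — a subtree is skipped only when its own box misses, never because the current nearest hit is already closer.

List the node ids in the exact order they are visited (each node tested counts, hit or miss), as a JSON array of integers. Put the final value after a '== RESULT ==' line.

Walk:
N0 x:[17,35] y:[27,64] z:[92/3,127/3] -> hit [92/3,35], descend [2, 5, 6, 7]
  N2 x:[17,19] y:[61,64] z:[31,95/3] -> miss, prune
  N5 x:[24,35] y:[27,35] z:[92/3,103/3] -> hit [92/3,103/3], descend [3, 4]
    N3 x:[24,28] y:[27,28] z:[92/3,32] -> miss, prune
    N4 x:[30,35] y:[33,35] z:[100/3,103/3] -> hit [100/3,103/3] leaf, test {P0@t=100/3}
  N6 x:[32,35] y:[49,53] z:[124/3,127/3] -> miss, prune
  N7 x:[17,22] y:[55,59] z:[34,37] -> miss, prune

Visited [0, 2, 5, 3, 4, 6, 7]. Tests: 7 box, 1 leaf. Nearest: P0.

== RESULT ==
[0, 2, 5, 3, 4, 6, 7]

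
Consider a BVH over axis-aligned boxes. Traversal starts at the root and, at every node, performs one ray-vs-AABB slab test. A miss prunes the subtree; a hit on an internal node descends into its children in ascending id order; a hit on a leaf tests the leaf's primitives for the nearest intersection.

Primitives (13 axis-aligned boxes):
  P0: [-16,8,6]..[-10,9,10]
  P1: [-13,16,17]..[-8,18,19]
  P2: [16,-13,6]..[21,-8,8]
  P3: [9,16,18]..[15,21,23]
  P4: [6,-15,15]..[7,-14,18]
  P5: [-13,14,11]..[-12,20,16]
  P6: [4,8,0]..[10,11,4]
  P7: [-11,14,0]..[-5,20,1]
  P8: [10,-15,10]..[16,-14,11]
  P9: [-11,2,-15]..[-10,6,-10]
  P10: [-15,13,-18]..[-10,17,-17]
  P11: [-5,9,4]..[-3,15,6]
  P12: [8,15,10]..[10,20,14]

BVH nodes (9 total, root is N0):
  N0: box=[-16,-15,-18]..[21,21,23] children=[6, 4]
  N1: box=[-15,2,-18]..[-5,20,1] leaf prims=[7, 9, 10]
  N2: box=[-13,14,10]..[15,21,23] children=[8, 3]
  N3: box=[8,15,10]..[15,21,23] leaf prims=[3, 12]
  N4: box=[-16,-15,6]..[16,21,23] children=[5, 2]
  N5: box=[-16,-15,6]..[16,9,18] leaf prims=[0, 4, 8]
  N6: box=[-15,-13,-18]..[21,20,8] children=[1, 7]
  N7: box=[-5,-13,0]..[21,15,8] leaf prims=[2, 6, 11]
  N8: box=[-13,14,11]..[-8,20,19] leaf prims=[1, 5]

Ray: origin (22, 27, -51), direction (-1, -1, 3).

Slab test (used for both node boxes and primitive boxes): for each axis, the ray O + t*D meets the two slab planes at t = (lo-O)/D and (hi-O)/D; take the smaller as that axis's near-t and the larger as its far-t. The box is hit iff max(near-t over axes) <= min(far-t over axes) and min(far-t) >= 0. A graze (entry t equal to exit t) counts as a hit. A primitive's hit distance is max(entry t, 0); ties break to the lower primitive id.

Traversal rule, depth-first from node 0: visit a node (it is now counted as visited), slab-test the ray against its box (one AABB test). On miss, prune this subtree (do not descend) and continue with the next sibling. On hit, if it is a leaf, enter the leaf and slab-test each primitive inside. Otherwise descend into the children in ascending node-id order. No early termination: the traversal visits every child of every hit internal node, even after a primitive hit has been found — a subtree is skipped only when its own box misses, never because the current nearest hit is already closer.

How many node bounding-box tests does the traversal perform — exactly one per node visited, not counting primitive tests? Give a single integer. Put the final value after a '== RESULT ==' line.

Walk:
N0 x:[1,38] y:[6,42] z:[11,74/3] -> hit [11,74/3], descend [4, 6]
  N4 x:[6,38] y:[6,42] z:[19,74/3] -> hit [19,74/3], descend [2, 5]
    N2 x:[7,35] y:[6,13] z:[61/3,74/3] -> miss, prune
    N5 x:[6,38] y:[18,42] z:[19,23] -> hit [19,23] leaf, test {P0(miss), P4(miss), P8(miss)}
  N6 x:[1,37] y:[7,40] z:[11,59/3] -> hit [11,59/3], descend [1, 7]
    N1 x:[27,37] y:[7,25] z:[11,52/3] -> miss, prune
    N7 x:[1,27] y:[12,40] z:[17,59/3] -> hit [17,59/3] leaf, test {P2(miss), P6@t=17, P11(miss)}

Visited [0, 4, 2, 5, 6, 1, 7]. Tests: 7 box, 2 leaf. Nearest: P6.

== RESULT ==
7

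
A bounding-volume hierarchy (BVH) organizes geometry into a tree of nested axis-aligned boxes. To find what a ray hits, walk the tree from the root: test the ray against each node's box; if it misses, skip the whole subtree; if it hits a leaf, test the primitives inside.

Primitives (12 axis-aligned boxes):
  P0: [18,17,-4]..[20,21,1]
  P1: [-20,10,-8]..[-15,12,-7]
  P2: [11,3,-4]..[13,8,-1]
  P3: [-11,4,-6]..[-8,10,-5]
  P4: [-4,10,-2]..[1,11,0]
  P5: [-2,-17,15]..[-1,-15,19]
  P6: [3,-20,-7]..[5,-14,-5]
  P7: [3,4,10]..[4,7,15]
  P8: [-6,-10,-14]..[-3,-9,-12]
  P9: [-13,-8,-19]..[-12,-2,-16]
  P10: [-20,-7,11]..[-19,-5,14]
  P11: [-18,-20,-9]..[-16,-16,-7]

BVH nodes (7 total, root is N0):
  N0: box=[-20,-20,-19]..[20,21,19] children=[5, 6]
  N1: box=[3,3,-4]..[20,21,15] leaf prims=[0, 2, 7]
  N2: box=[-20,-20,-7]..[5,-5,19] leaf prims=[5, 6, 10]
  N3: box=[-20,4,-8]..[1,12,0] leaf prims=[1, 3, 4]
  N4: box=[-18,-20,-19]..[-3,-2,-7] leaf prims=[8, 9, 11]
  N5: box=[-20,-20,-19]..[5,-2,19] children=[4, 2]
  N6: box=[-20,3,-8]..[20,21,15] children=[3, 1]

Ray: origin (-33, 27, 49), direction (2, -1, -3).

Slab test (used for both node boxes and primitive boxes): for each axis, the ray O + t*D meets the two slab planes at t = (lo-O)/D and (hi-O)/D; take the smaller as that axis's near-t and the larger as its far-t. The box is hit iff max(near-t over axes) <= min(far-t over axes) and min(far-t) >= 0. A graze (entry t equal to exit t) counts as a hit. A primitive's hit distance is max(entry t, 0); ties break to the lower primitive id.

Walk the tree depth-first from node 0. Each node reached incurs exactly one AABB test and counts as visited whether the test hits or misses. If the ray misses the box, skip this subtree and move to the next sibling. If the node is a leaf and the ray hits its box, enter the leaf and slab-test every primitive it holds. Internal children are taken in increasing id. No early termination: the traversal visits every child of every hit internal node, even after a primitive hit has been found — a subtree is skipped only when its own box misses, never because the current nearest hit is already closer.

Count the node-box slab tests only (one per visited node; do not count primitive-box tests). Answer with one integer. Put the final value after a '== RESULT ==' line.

Traverse from the root:
N0 x:[13/2,53/2] y:[6,47] z:[10,68/3] -> hit [10,68/3], descend [5, 6]
  N5 x:[13/2,19] y:[29,47] z:[10,68/3] -> miss, prune
  N6 x:[13/2,53/2] y:[6,24] z:[34/3,19] -> hit [34/3,19], descend [1, 3]
    N1 x:[18,53/2] y:[6,24] z:[34/3,53/3] -> miss, prune
    N3 x:[13/2,17] y:[15,23] z:[49/3,19] -> hit [49/3,17] leaf, test {P1(miss), P3(miss), P4@t=49/3}

5 AABB tests over nodes [0, 5, 6, 1, 3]; 1 leaf entered; closest P4.

== RESULT ==
5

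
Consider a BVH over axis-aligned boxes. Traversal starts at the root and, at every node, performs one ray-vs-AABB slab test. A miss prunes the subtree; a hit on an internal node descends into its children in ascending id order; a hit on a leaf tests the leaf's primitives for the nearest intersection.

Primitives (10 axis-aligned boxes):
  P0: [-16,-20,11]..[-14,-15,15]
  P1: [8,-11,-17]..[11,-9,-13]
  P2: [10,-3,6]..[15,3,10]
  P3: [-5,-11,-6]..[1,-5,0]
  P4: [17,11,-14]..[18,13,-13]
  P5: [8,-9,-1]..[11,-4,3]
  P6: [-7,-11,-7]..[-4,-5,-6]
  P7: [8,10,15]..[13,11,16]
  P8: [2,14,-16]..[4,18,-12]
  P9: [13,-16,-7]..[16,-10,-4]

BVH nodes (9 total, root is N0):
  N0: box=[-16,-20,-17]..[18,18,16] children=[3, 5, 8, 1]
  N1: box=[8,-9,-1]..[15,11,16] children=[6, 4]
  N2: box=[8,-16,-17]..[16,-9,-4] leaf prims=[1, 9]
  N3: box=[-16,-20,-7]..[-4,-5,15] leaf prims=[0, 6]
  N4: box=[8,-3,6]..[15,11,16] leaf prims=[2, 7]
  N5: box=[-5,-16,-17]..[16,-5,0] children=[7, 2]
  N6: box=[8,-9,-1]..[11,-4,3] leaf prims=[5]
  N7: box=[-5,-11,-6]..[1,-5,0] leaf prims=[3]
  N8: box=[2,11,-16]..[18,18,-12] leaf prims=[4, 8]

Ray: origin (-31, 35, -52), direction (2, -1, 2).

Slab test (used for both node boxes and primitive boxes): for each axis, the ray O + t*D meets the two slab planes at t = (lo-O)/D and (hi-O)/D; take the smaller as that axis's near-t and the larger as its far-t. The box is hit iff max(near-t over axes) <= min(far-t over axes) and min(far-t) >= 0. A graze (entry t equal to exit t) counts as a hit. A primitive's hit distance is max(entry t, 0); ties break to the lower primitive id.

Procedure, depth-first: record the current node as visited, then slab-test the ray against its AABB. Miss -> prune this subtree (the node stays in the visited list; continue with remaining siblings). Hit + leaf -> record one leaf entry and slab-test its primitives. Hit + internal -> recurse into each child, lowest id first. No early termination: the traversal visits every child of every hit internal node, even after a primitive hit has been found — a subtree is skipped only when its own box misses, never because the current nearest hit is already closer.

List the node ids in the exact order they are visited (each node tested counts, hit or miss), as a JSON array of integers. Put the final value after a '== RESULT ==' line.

Trace the traversal:
N0 x:[15/2,49/2] y:[17,55] z:[35/2,34] -> hit [35/2,49/2], descend [1, 3, 5, 8]
  N1 x:[39/2,23] y:[24,44] z:[51/2,34] -> miss, prune
  N3 x:[15/2,27/2] y:[40,55] z:[45/2,67/2] -> miss, prune
  N5 x:[13,47/2] y:[40,51] z:[35/2,26] -> miss, prune
  N8 x:[33/2,49/2] y:[17,24] z:[18,20] -> hit [18,20] leaf, test {P4(miss), P8(miss)}

Summary -> nodes [0, 1, 3, 5, 8]; box-tests=5; leaf-entries=1; first=miss

== RESULT ==
[0, 1, 3, 5, 8]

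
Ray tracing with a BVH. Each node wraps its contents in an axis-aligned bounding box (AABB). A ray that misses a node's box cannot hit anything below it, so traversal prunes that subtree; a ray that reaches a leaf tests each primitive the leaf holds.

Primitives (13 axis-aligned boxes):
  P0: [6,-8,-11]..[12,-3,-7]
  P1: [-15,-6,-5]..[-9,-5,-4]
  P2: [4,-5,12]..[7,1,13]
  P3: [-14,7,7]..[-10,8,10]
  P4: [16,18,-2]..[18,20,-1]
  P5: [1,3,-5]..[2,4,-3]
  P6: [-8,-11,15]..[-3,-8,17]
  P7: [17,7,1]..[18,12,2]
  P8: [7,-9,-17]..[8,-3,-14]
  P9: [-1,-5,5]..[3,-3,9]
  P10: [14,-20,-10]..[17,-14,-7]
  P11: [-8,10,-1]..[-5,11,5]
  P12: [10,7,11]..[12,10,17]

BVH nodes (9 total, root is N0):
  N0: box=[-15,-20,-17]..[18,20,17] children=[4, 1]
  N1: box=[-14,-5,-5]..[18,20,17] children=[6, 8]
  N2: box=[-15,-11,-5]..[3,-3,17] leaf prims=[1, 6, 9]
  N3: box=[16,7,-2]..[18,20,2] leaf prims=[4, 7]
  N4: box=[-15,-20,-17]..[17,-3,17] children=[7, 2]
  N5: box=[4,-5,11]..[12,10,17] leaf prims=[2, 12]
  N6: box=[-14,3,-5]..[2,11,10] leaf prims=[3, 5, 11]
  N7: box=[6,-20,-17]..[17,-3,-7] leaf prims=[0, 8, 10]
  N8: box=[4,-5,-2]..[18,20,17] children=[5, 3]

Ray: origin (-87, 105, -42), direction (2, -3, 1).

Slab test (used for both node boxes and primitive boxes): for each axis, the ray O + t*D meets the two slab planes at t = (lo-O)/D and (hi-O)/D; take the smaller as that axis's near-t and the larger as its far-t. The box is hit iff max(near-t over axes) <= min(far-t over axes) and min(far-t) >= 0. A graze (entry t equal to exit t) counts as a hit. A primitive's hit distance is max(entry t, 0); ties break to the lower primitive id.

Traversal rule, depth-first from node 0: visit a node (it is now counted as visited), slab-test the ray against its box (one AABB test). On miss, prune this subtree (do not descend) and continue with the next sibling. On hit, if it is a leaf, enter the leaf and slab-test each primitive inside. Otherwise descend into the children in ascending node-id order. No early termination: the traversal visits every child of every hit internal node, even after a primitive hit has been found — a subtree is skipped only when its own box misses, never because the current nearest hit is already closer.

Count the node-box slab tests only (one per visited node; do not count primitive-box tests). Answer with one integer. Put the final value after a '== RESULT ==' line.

Traverse from the root:
N0 x:[36,105/2] y:[85/3,125/3] z:[25,59] -> hit [36,125/3], descend [1, 4]
  N1 x:[73/2,105/2] y:[85/3,110/3] z:[37,59] -> miss, prune
  N4 x:[36,52] y:[36,125/3] z:[25,59] -> hit [36,125/3], descend [2, 7]
    N2 x:[36,45] y:[36,116/3] z:[37,59] -> hit [37,116/3] leaf, test {P1@t=37, P6(miss), P9(miss)}
    N7 x:[93/2,52] y:[36,125/3] z:[25,35] -> miss, prune

order=[0, 1, 4, 2, 7]  |boxes|=5  |leaves|=1  hit=P1

== RESULT ==
5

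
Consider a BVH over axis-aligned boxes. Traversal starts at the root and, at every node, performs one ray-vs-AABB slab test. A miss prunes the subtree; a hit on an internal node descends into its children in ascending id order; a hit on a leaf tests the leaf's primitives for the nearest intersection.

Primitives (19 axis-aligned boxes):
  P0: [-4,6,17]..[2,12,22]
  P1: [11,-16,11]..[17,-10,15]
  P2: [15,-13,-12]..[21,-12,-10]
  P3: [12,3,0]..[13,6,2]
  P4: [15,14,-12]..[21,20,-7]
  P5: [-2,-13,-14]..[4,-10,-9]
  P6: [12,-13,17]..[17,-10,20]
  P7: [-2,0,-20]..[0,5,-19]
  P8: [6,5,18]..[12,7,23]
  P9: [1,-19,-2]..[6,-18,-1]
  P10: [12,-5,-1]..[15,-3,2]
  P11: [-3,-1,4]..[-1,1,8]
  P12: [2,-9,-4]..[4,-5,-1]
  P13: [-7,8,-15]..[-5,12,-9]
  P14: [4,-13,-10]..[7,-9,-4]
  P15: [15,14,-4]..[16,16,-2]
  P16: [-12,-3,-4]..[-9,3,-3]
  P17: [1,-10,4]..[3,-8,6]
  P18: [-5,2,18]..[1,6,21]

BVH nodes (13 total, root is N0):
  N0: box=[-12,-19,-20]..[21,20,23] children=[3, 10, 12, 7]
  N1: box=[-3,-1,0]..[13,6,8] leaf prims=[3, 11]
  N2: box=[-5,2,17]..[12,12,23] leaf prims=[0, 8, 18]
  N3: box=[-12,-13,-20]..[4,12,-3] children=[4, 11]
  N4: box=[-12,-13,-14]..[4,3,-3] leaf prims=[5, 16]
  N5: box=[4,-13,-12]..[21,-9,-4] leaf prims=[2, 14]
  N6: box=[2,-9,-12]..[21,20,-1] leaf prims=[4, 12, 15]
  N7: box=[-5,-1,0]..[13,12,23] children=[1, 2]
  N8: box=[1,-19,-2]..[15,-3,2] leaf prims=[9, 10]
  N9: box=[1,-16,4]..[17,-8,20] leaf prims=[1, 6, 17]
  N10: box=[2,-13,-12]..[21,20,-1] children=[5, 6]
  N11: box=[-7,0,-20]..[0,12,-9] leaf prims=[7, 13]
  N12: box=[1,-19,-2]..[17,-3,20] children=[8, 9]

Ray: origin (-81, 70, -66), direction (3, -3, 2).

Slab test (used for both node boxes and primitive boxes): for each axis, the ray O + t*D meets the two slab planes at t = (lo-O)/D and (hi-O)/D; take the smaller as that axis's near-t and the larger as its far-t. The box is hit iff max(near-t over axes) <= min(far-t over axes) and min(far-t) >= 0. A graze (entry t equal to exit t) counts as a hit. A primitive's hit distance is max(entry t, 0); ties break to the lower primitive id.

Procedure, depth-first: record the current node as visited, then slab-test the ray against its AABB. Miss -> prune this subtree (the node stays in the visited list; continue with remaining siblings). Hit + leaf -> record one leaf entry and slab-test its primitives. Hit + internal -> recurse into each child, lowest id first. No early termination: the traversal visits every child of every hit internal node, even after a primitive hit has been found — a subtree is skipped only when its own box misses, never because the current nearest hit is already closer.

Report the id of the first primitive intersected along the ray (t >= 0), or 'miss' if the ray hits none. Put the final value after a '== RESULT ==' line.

Walk:
N0 x:[23,34] y:[50/3,89/3] z:[23,89/2] -> hit [23,89/3], descend [3, 7, 10, 12]
  N3 x:[23,85/3] y:[58/3,83/3] z:[23,63/2] -> hit [23,83/3], descend [4, 11]
    N4 x:[23,85/3] y:[67/3,83/3] z:[26,63/2] -> hit [26,83/3] leaf, test {P5@t=80/3, P16(miss)}
    N11 x:[74/3,27] y:[58/3,70/3] z:[23,57/2] -> miss, prune
  N7 x:[76/3,94/3] y:[58/3,71/3] z:[33,89/2] -> miss, prune
  N10 x:[83/3,34] y:[50/3,83/3] z:[27,65/2] -> hit [83/3,83/3], descend [5, 6]
    N5 x:[85/3,34] y:[79/3,83/3] z:[27,31] -> miss, prune
    N6 x:[83/3,34] y:[50/3,79/3] z:[27,65/2] -> miss, prune
  N12 x:[82/3,98/3] y:[73/3,89/3] z:[32,43] -> miss, prune

9 AABB tests over nodes [0, 3, 4, 11, 7, 10, 5, 6, 12]; 1 leaf entered; closest P5.

== RESULT ==
5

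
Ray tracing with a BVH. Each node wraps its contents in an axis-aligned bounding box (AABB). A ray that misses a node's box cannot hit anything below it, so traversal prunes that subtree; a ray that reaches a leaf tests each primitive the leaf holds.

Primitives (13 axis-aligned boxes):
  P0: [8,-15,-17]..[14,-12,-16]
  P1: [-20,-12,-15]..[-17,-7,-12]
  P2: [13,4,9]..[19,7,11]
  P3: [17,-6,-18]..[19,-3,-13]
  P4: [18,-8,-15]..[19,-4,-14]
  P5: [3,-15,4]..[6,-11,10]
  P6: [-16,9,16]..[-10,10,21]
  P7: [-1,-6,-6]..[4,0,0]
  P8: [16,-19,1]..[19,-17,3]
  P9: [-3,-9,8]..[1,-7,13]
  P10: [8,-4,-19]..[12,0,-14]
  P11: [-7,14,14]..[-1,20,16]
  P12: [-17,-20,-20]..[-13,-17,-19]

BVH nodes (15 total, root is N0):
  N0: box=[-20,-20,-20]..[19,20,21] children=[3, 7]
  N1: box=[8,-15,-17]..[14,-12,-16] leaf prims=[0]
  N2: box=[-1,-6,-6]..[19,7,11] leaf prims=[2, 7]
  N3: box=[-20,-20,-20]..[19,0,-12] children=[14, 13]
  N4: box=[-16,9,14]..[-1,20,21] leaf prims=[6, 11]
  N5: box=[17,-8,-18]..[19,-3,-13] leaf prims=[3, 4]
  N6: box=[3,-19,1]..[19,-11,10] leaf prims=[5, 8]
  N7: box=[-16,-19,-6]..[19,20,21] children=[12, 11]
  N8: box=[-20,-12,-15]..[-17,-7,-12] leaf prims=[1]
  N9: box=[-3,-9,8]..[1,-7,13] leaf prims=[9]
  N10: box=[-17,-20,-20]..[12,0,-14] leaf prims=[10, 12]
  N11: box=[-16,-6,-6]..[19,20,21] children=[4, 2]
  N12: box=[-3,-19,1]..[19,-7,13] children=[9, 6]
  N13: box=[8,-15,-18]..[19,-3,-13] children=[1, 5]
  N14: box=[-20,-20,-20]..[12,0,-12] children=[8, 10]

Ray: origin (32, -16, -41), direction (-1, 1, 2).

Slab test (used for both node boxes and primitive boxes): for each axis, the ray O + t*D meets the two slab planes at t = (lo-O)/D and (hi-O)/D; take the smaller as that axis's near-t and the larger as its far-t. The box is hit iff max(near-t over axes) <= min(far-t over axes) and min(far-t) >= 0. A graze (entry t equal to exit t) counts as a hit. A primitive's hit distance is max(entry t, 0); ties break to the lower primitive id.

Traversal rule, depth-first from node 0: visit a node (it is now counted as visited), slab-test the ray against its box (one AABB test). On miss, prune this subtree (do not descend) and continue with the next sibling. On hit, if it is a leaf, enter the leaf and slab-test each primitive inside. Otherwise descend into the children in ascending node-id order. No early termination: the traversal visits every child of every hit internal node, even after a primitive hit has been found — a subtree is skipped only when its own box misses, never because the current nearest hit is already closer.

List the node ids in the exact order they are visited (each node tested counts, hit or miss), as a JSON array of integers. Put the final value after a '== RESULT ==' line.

Traverse from the root:
N0 x:[13,52] y:[-4,36] z:[21/2,31] -> hit [13,31], descend [3, 7]
  N3 x:[13,52] y:[-4,16] z:[21/2,29/2] -> hit [13,29/2], descend [13, 14]
    N13 x:[13,24] y:[1,13] z:[23/2,14] -> hit [13,13], descend [1, 5]
      N1 x:[18,24] y:[1,4] z:[12,25/2] -> miss, prune
      N5 x:[13,15] y:[8,13] z:[23/2,14] -> hit [13,13] leaf, test {P3@t=13, P4(miss)}
    N14 x:[20,52] y:[-4,16] z:[21/2,29/2] -> miss, prune
  N7 x:[13,48] y:[-3,36] z:[35/2,31] -> hit [35/2,31], descend [11, 12]
    N11 x:[13,48] y:[10,36] z:[35/2,31] -> hit [35/2,31], descend [2, 4]
      N2 x:[13,33] y:[10,23] z:[35/2,26] -> hit [35/2,23] leaf, test {P2(miss), P7(miss)}
      N4 x:[33,48] y:[25,36] z:[55/2,31] -> miss, prune
    N12 x:[13,35] y:[-3,9] z:[21,27] -> miss, prune

Visited [0, 3, 13, 1, 5, 14, 7, 11, 2, 4, 12]. Tests: 11 box, 2 leaf. Nearest: P3.

== RESULT ==
[0, 3, 13, 1, 5, 14, 7, 11, 2, 4, 12]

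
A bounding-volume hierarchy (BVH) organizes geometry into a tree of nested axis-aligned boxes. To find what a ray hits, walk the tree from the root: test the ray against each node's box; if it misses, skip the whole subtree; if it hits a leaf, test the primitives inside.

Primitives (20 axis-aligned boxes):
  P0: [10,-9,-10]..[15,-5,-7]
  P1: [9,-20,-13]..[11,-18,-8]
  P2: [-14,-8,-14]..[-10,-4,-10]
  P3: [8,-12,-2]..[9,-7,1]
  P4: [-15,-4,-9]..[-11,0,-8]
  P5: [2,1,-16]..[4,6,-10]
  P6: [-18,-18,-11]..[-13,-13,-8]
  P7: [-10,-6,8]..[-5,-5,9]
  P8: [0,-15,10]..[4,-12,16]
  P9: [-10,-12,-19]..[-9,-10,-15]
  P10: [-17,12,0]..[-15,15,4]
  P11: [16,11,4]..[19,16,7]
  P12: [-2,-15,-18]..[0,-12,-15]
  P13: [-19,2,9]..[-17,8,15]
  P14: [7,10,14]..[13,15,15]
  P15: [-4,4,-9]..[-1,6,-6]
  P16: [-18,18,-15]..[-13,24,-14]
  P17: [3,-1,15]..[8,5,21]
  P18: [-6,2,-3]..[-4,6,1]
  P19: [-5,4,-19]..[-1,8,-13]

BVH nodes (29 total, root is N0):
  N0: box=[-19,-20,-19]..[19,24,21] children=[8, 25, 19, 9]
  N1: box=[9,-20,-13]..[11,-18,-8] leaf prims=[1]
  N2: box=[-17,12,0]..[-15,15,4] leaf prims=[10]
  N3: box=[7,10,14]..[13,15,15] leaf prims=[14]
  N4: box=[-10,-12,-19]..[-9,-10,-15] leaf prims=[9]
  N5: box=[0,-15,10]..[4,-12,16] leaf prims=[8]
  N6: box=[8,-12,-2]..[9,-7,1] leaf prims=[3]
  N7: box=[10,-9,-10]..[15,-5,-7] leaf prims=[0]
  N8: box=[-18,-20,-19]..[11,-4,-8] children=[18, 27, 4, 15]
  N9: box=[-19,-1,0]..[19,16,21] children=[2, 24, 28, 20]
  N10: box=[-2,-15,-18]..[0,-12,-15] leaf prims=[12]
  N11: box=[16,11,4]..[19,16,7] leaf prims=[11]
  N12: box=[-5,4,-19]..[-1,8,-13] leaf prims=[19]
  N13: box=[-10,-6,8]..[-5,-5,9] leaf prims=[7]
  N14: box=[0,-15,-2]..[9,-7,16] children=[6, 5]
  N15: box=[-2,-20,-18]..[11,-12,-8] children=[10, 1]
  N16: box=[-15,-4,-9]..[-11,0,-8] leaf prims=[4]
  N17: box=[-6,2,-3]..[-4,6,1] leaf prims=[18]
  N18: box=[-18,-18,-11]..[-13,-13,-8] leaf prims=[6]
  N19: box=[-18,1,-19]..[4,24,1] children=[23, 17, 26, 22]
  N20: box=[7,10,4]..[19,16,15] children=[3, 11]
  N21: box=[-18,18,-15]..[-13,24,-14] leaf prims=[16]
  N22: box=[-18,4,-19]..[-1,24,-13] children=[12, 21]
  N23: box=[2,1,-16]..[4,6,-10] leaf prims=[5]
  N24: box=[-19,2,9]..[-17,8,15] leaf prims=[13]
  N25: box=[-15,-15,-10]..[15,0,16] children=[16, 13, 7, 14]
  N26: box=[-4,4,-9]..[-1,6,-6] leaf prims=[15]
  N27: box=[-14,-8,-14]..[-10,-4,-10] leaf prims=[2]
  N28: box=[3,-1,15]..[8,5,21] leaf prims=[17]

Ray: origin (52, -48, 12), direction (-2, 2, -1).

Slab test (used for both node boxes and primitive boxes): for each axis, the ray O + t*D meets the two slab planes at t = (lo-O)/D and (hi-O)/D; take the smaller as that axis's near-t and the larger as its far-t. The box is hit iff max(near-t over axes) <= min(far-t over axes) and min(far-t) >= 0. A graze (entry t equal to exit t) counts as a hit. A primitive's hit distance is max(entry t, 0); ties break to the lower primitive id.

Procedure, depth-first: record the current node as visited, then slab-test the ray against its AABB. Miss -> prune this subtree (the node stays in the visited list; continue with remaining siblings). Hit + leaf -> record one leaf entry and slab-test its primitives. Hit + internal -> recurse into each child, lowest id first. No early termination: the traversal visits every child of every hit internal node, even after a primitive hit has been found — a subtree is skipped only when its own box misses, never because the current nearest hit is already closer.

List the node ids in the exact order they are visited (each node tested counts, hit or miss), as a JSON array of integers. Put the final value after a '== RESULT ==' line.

Traverse from the root:
N0 x:[33/2,71/2] y:[14,36] z:[-9,31] -> hit [33/2,31], descend [8, 9, 19, 25]
  N8 x:[41/2,35] y:[14,22] z:[20,31] -> hit [41/2,22], descend [4, 15, 18, 27]
    N4 x:[61/2,31] y:[18,19] z:[27,31] -> miss, prune
    N15 x:[41/2,27] y:[14,18] z:[20,30] -> miss, prune
    N18 x:[65/2,35] y:[15,35/2] z:[20,23] -> miss, prune
    N27 x:[31,33] y:[20,22] z:[22,26] -> miss, prune
  N9 x:[33/2,71/2] y:[47/2,32] z:[-9,12] -> miss, prune
  N19 x:[24,35] y:[49/2,36] z:[11,31] -> hit [49/2,31], descend [17, 22, 23, 26]
    N17 x:[28,29] y:[25,27] z:[11,15] -> miss, prune
    N22 x:[53/2,35] y:[26,36] z:[25,31] -> hit [53/2,31], descend [12, 21]
      N12 x:[53/2,57/2] y:[26,28] z:[25,31] -> hit [53/2,28] leaf, test {P19@t=53/2}
      N21 x:[65/2,35] y:[33,36] z:[26,27] -> miss, prune
    N23 x:[24,25] y:[49/2,27] z:[22,28] -> hit [49/2,25] leaf, test {P5@t=49/2}
    N26 x:[53/2,28] y:[26,27] z:[18,21] -> miss, prune
  N25 x:[37/2,67/2] y:[33/2,24] z:[-4,22] -> hit [37/2,22], descend [7, 13, 14, 16]
    N7 x:[37/2,21] y:[39/2,43/2] z:[19,22] -> hit [39/2,21] leaf, test {P0@t=39/2}
    N13 x:[57/2,31] y:[21,43/2] z:[3,4] -> miss, prune
    N14 x:[43/2,26] y:[33/2,41/2] z:[-4,14] -> miss, prune
    N16 x:[63/2,67/2] y:[22,24] z:[20,21] -> miss, prune

Visited [0, 8, 4, 15, 18, 27, 9, 19, 17, 22, 12, 21, 23, 26, 25, 7, 13, 14, 16]. Tests: 19 box, 3 leaf. Nearest: P0.

== RESULT ==
[0, 8, 4, 15, 18, 27, 9, 19, 17, 22, 12, 21, 23, 26, 25, 7, 13, 14, 16]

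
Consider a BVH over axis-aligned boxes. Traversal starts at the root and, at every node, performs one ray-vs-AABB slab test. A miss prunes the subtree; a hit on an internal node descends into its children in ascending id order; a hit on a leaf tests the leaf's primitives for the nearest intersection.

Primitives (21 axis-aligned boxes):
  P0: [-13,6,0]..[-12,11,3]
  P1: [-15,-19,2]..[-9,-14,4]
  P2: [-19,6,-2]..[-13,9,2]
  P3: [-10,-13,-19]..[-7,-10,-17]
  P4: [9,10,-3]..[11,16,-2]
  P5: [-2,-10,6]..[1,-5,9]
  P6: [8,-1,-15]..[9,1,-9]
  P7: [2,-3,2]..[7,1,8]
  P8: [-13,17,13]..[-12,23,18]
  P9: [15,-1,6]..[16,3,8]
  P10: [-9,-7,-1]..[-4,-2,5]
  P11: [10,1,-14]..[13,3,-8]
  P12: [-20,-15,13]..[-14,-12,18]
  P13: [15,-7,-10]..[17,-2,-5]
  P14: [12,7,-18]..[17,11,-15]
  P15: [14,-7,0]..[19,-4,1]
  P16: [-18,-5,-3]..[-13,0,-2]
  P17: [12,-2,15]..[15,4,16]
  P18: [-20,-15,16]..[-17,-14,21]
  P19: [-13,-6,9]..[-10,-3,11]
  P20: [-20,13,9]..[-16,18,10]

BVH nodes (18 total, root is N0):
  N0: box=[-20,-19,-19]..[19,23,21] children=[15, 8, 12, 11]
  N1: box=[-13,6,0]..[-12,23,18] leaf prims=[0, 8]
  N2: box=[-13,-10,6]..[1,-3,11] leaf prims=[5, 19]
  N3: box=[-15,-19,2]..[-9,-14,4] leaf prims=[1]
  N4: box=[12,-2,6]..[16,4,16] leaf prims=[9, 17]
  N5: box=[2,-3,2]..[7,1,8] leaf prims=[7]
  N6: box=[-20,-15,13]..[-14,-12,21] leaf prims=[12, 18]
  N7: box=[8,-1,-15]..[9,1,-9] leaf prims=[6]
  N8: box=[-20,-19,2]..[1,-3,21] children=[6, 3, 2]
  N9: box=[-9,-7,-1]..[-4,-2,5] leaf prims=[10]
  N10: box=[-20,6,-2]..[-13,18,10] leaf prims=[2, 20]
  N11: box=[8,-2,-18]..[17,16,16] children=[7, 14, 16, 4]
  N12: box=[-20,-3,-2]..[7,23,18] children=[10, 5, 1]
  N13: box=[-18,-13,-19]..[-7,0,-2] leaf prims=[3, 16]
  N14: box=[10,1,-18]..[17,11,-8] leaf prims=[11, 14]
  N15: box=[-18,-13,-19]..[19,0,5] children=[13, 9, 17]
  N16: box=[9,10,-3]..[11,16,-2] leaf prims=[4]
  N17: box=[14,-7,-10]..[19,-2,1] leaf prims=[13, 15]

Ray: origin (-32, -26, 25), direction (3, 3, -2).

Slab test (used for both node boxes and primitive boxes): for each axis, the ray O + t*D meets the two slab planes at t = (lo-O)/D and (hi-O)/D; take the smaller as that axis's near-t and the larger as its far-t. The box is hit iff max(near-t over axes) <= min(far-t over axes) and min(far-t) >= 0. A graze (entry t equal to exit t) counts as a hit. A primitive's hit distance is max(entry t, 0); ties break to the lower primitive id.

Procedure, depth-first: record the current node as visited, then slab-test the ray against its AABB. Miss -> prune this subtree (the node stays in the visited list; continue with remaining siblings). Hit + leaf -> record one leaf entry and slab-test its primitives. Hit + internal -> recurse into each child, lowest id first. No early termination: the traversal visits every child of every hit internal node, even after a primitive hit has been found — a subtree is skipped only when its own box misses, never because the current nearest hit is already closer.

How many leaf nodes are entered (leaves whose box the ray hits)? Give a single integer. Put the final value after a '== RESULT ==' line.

Traverse from the root:
N0 x:[4,17] y:[7/3,49/3] z:[2,22] -> hit [4,49/3], descend [8, 11, 12, 15]
  N8 x:[4,11] y:[7/3,23/3] z:[2,23/2] -> hit [4,23/3], descend [2, 3, 6]
    N2 x:[19/3,11] y:[16/3,23/3] z:[7,19/2] -> hit [7,23/3] leaf, test {P5(miss), P19@t=7}
    N3 x:[17/3,23/3] y:[7/3,4] z:[21/2,23/2] -> miss, prune
    N6 x:[4,6] y:[11/3,14/3] z:[2,6] -> hit [4,14/3] leaf, test {P12@t=4, P18@t=4}
  N11 x:[40/3,49/3] y:[8,14] z:[9/2,43/2] -> hit [40/3,14], descend [4, 7, 14, 16]
    N4 x:[44/3,16] y:[8,10] z:[9/2,19/2] -> miss, prune
    N7 x:[40/3,41/3] y:[25/3,9] z:[17,20] -> miss, prune
    N14 x:[14,49/3] y:[9,37/3] z:[33/2,43/2] -> miss, prune
    N16 x:[41/3,43/3] y:[12,14] z:[27/2,14] -> hit [41/3,14] leaf, test {P4@t=41/3}
  N12 x:[4,13] y:[23/3,49/3] z:[7/2,27/2] -> hit [23/3,13], descend [1, 5, 10]
    N1 x:[19/3,20/3] y:[32/3,49/3] z:[7/2,25/2] -> miss, prune
    N5 x:[34/3,13] y:[23/3,9] z:[17/2,23/2] -> miss, prune
    N10 x:[4,19/3] y:[32/3,44/3] z:[15/2,27/2] -> miss, prune
  N15 x:[14/3,17] y:[13/3,26/3] z:[10,22] -> miss, prune

order=[0, 8, 2, 3, 6, 11, 4, 7, 14, 16, 12, 1, 5, 10, 15]  |boxes|=15  |leaves|=3  hit=P12

== RESULT ==
3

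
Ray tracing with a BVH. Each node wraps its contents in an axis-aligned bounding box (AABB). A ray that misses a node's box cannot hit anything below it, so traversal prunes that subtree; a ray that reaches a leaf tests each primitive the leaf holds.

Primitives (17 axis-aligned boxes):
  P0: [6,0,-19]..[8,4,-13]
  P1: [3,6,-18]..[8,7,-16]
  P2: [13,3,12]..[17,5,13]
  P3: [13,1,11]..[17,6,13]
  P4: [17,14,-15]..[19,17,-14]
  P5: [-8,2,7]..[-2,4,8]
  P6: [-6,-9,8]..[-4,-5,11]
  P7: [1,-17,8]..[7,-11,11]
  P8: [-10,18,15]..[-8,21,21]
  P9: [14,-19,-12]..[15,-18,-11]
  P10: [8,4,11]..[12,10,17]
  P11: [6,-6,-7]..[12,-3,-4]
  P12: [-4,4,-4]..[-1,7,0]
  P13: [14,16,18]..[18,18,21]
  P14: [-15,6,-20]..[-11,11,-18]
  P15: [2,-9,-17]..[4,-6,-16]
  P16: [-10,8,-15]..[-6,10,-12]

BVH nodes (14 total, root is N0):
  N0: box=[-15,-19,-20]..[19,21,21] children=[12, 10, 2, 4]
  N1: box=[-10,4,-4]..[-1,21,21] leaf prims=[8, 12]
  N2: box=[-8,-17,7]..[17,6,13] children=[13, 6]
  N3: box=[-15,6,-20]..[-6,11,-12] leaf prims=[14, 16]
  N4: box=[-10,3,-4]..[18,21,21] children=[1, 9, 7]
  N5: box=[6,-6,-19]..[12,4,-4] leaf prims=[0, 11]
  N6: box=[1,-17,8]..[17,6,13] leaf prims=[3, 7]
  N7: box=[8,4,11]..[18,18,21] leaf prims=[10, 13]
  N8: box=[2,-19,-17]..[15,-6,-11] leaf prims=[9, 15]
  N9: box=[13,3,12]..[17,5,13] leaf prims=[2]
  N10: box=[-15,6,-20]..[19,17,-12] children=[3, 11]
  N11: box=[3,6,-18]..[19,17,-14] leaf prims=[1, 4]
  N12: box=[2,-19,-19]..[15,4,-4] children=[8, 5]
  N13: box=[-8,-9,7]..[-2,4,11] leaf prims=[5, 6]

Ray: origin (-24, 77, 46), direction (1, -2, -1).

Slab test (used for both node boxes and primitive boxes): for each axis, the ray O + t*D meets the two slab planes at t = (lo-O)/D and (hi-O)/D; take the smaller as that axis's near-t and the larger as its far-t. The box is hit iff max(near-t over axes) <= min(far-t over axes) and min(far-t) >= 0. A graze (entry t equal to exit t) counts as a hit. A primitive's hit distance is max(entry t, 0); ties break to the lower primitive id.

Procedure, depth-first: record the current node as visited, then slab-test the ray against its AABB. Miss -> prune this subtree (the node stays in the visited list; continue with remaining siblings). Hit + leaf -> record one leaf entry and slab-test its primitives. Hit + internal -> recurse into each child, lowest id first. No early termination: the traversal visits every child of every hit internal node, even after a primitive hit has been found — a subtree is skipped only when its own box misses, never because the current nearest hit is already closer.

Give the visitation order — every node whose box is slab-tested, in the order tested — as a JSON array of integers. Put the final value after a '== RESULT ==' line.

Trace the traversal:
N0 x:[9,43] y:[28,48] z:[25,66] -> hit [28,43], descend [2, 4, 10, 12]
  N2 x:[16,41] y:[71/2,47] z:[33,39] -> hit [71/2,39], descend [6, 13]
    N6 x:[25,41] y:[71/2,47] z:[33,38] -> hit [71/2,38] leaf, test {P3(miss), P7(miss)}
    N13 x:[16,22] y:[73/2,43] z:[35,39] -> miss, prune
  N4 x:[14,42] y:[28,37] z:[25,50] -> hit [28,37], descend [1, 7, 9]
    N1 x:[14,23] y:[28,73/2] z:[25,50] -> miss, prune
    N7 x:[32,42] y:[59/2,73/2] z:[25,35] -> hit [32,35] leaf, test {P10@t=67/2, P13(miss)}
    N9 x:[37,41] y:[36,37] z:[33,34] -> miss, prune
  N10 x:[9,43] y:[30,71/2] z:[58,66] -> miss, prune
  N12 x:[26,39] y:[73/2,48] z:[50,65] -> miss, prune

order=[0, 2, 6, 13, 4, 1, 7, 9, 10, 12]  |boxes|=10  |leaves|=2  hit=P10

== RESULT ==
[0, 2, 6, 13, 4, 1, 7, 9, 10, 12]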